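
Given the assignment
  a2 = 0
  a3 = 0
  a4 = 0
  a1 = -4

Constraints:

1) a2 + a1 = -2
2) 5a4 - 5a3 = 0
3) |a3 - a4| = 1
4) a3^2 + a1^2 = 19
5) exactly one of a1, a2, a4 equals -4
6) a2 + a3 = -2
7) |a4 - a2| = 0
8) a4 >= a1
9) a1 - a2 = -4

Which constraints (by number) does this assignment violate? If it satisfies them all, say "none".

1) a2 + a1 = 0 + (-4) = -4, not -2  ✗
2) 5a4 - 5a3 = 5(0) - 5(0) = 0  ✓
3) |0 - 0| = 0, not 1  ✗
4) a3^2 + a1^2 = 0^2 + (-4)^2 = 0 + 16 = 16, not 19  ✗
5) a1=-4, a2=0, a4=0; 1 of them equals -4  ✓
6) a2 + a3 = 0 + 0 = 0, not -2  ✗
7) |0 - 0| = 0  ✓
8) a4 = 0, a1 = -4; 0 ≥ -4  ✓
9) a1 - a2 = -4 - 0 = -4  ✓

Constraints 1, 3, 4, 6 do not hold.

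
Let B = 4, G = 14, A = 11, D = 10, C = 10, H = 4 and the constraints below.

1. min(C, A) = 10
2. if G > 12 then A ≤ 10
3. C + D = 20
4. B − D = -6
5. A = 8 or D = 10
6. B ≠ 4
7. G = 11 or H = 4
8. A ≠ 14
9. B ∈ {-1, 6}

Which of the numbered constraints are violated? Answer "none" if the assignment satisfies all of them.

1. min(10, 11) = 10  true
2. G = 14 > 12, so we need A ≤ 10; but A = 11 > 10  false
3. C + D = 10 + 10 = 20  true
4. B − D = 4 − 10 = -6  true
5. A = 11 ≠ 8, but D = 10 = 10 (second disjunct)  true
6. B = 4, but 4 is required to differ  false
7. G = 14 ≠ 11, but H = 4 = 4 (second disjunct)  true
8. A = 11, and 11 ≠ 14  true
9. B = 4 is not in {-1, 6}  false

Constraints 2, 6, and 9 are violated.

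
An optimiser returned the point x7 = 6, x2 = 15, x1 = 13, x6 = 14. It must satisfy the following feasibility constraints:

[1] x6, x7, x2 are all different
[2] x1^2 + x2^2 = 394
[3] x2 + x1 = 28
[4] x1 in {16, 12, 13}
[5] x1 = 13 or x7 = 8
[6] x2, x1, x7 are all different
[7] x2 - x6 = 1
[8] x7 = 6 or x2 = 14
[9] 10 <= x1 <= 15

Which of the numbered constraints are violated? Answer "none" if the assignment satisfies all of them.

[1] values 14, 6, 15 are pairwise distinct — satisfied.
[2] x1^2 + x2^2 = 13^2 + 15^2 = 169 + 225 = 394 — satisfied.
[3] x2 + x1 = 15 + 13 = 28 — satisfied.
[4] x1 = 13 is in {16, 12, 13} — satisfied.
[5] x1 = 13 = 13 (first disjunct) — satisfied.
[6] values 15, 13, 6 are pairwise distinct — satisfied.
[7] x2 - x6 = 15 - 14 = 1 — satisfied.
[8] x7 = 6 = 6 (first disjunct) — satisfied.
[9] x1 = 13 lies in [10, 15] — satisfied.

The assignment satisfies every constraint.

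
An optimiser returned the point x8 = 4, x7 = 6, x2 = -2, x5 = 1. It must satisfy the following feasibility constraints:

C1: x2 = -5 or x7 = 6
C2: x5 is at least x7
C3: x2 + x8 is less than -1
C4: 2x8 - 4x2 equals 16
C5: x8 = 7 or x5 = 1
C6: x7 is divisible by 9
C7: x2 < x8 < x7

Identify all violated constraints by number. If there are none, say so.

C1: x2 = -2 ≠ -5, but x7 = 6 = 6 (second disjunct)  ✔
C2: x5 = 1, x7 = 6; 1 < 6 (want ≥)  ✘
C3: x2 + x8 = -2 + 4 = 2; 2 ≥ -1, bound -1 not met  ✘
C4: 2x8 - 4x2 = 2(4) - 4(-2) = 16  ✔
C5: x8 = 4 ≠ 7, but x5 = 1 = 1 (second disjunct)  ✔
C6: 6 = 9*0 + 6, so 9 does not divide 6  ✘
C7: values -2 < 4 < 6  ✔

The assignment fails constraints 2, 3, and 6.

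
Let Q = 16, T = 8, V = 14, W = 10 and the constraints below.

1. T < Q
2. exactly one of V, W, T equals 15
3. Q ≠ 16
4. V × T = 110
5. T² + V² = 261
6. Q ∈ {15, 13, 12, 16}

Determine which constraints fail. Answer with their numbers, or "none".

1. T = 8, Q = 16; 8 < 16 — satisfied.
2. V=14, W=10, T=8; 0 of them equal 15, not exactly one — violated.
3. Q = 16, but 16 is required to differ — violated.
4. V × T = 14 × 8 = 112, not 110 — violated.
5. T² + V² = 8² + 14² = 64 + 196 = 260, not 261 — violated.
6. Q = 16 is in {15, 13, 12, 16} — satisfied.

No — constraints 2, 3, 4, and 5 are not satisfied.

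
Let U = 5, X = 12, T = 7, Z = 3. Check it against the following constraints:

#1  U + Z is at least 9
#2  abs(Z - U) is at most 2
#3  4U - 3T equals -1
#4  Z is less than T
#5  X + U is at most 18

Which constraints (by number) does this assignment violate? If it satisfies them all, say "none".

Constraint 1 does not hold.

#1 U + Z = 5 + 3 = 8; 8 < 9, bound 9 not met — fails.
#2 abs(3 - 5) = 2; 2 ≤ 2 — holds.
#3 4U - 3T = 4(5) - 3(7) = -1 — holds.
#4 Z = 3, T = 7; 3 < 7 — holds.
#5 X + U = 12 + 5 = 17; 17 ≤ 18 — holds.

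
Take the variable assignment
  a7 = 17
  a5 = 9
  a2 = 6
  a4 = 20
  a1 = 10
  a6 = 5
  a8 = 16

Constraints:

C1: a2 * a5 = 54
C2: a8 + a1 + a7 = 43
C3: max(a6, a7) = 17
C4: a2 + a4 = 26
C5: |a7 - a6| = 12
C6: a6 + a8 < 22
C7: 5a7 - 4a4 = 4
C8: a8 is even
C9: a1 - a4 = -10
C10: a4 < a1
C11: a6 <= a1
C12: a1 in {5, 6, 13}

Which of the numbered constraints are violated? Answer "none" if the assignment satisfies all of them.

Constraints 7, 10, and 12 are violated.

C1: a2 * a5 = 6 * 9 = 54 — satisfied.
C2: a8 + a1 + a7 = 16 + 10 + 17 = 43 — satisfied.
C3: max(5, 17) = 17 — satisfied.
C4: a2 + a4 = 6 + 20 = 26 — satisfied.
C5: |17 - 5| = 12 — satisfied.
C6: a6 + a8 = 5 + 16 = 21; 21 < 22 — satisfied.
C7: 5a7 - 4a4 = 5(17) - 4(20) = 5, not 4 — violated.
C8: a8 = 16 is even — satisfied.
C9: a1 - a4 = 10 - 20 = -10 — satisfied.
C10: a4 = 20, a1 = 10; 20 ≥ 10 (want <) — violated.
C11: a6 = 5, a1 = 10; 5 ≤ 10 — satisfied.
C12: a1 = 10 is not in {5, 6, 13} — violated.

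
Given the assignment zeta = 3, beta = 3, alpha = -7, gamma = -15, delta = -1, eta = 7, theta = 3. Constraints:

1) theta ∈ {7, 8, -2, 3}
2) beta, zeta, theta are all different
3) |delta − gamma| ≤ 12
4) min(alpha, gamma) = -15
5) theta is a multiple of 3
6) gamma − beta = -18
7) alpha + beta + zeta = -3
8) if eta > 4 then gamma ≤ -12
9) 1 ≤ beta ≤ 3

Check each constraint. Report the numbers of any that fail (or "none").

Constraints 2, 3, 7 do not hold.

1) theta = 3 is in {7, 8, -2, 3} — OK.
2) beta = zeta = 3, not all different — violated.
3) |-1 − (-15)| = 14; 14 > 12, exceeds bound 12 — violated.
4) min(-7, -15) = -15 — OK.
5) 3 / 3 = 1, so 3 divides 3 — OK.
6) gamma − beta = -15 − 3 = -18 — OK.
7) alpha + beta + zeta = -7 + 3 + 3 = -1, not -3 — violated.
8) eta = 7 > 4, so we need gamma ≤ -12; gamma = -15 ≤ -12 — OK.
9) beta = 3 lies in [1, 3] — OK.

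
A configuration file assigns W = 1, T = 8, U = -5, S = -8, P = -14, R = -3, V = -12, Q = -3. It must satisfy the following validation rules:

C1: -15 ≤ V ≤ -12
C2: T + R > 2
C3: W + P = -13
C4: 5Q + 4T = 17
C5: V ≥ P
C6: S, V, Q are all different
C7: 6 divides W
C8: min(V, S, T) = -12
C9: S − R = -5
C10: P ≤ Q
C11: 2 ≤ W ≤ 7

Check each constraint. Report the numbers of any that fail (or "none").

The assignment fails constraints 7, 11.

C1: V = -12 lies in [-15, -12]  yes
C2: T + R = 8 + (-3) = 5; 5 > 2  yes
C3: W + P = 1 + (-14) = -13  yes
C4: 5Q + 4T = 5(-3) + 4(8) = 17  yes
C5: V = -12, P = -14; -12 ≥ -14  yes
C6: values -8, -12, -3 are pairwise distinct  yes
C7: 1 = 6×0 + 1, so 6 does not divide 1  no
C8: min(-12, -8, 8) = -12  yes
C9: S − R = -8 − (-3) = -5  yes
C10: P = -14, Q = -3; -14 ≤ -3  yes
C11: W = 1 is outside [2, 7]  no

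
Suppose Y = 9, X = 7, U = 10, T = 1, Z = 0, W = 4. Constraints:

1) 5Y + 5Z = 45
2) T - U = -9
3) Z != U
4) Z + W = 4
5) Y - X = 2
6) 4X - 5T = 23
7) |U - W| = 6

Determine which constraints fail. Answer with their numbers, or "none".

1) 5Y + 5Z = 5(9) + 5(0) = 45 — holds.
2) T - U = 1 - 10 = -9 — holds.
3) Z = 0, U = 10; distinct — holds.
4) Z + W = 0 + 4 = 4 — holds.
5) Y - X = 9 - 7 = 2 — holds.
6) 4X - 5T = 4(7) - 5(1) = 23 — holds.
7) |10 - 4| = 6 — holds.

Yes — all constraints hold.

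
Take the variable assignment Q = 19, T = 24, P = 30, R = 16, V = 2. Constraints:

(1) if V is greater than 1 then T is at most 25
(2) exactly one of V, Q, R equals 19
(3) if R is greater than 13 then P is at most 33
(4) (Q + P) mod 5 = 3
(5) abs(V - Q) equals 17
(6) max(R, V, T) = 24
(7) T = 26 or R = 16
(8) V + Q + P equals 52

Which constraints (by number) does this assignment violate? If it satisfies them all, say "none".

(1) V = 2 > 1, so we need T ≤ 25; T = 24 ≤ 25  ✔
(2) V=2, Q=19, R=16; 1 of them equals 19  ✔
(3) R = 16 > 13, so we need P ≤ 33; P = 30 ≤ 33  ✔
(4) Q + P = 49; 49 mod 5 = 4, not 3  ✘
(5) abs(2 - 19) = 17  ✔
(6) max(16, 2, 24) = 24  ✔
(7) T = 24 ≠ 26, but R = 16 = 16 (second disjunct)  ✔
(8) V + Q + P = 2 + 19 + 30 = 51, not 52  ✘

Constraints 4, 8 are violated.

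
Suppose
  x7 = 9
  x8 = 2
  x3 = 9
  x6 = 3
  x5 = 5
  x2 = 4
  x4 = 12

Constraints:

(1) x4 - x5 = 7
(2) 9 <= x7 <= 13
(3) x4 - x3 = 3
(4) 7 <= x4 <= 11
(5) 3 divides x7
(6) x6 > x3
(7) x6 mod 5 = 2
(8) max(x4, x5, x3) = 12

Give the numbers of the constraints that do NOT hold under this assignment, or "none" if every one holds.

No — constraints 4, 6, and 7 are not satisfied.

(1) x4 - x5 = 12 - 5 = 7 — OK.
(2) x7 = 9 lies in [9, 13] — OK.
(3) x4 - x3 = 12 - 9 = 3 — OK.
(4) x4 = 12 is outside [7, 11] — violated.
(5) 9 / 3 = 3, so 3 divides 9 — OK.
(6) x6 = 3, x3 = 9; 3 ≤ 9 (want >) — violated.
(7) 3 mod 5 = 3, not 2 — violated.
(8) max(12, 5, 9) = 12 — OK.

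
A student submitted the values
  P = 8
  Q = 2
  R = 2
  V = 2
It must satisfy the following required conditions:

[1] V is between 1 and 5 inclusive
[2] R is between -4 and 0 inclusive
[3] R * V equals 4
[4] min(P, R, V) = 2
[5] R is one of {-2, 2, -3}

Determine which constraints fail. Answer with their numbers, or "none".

[1] V = 2 lies in [1, 5] — holds.
[2] R = 2 is outside [-4, 0] — does not hold.
[3] R * V = 2 * 2 = 4 — holds.
[4] min(8, 2, 2) = 2 — holds.
[5] R = 2 is in {-2, 2, -3} — holds.

The assignment fails constraint 2.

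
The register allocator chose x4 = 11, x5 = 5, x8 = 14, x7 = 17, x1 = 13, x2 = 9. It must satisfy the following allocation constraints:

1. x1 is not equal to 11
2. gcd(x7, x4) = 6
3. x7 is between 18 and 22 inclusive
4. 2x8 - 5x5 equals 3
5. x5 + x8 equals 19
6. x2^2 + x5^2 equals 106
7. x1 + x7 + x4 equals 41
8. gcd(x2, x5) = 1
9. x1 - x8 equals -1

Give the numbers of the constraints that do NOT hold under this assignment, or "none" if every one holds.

1. x1 = 13, and 13 ≠ 11 — OK.
2. gcd(17, 11) = 1, not 6 — violated.
3. x7 = 17 is outside [18, 22] — violated.
4. 2x8 - 5x5 = 2(14) - 5(5) = 3 — OK.
5. x5 + x8 = 5 + 14 = 19 — OK.
6. x2^2 + x5^2 = 9^2 + 5^2 = 81 + 25 = 106 — OK.
7. x1 + x7 + x4 = 13 + 17 + 11 = 41 — OK.
8. gcd(9, 5) = 1 — OK.
9. x1 - x8 = 13 - 14 = -1 — OK.

Violated: 2 and 3.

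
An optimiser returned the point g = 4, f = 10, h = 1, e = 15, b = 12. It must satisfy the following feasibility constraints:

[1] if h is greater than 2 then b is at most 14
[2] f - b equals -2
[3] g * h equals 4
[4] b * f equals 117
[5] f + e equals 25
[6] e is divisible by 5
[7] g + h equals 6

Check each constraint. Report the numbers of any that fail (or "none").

[1] h = 1, not > 2; antecedent false, conditional vacuously true — holds.
[2] f - b = 10 - 12 = -2 — holds.
[3] g * h = 4 * 1 = 4 — holds.
[4] b * f = 12 * 10 = 120, not 117 — fails.
[5] f + e = 10 + 15 = 25 — holds.
[6] 15 / 5 = 3, so 5 divides 15 — holds.
[7] g + h = 4 + 1 = 5, not 6 — fails.

Constraints 4, 7 do not hold.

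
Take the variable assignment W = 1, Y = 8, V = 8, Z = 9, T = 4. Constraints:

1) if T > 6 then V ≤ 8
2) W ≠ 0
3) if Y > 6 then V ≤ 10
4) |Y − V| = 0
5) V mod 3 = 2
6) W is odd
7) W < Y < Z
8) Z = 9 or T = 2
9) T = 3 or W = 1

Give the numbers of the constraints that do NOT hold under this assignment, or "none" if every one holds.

Yes — all constraints hold.

1) T = 4, not > 6; antecedent false, conditional vacuously true  yes
2) W = 1, and 1 ≠ 0  yes
3) Y = 8 > 6, so we need V ≤ 10; V = 8 ≤ 10  yes
4) |8 − 8| = 0  yes
5) 8 mod 3 = 2  yes
6) W = 1 is odd  yes
7) values 1 < 8 < 9  yes
8) Z = 9 = 9 (first disjunct)  yes
9) T = 4 ≠ 3, but W = 1 = 1 (second disjunct)  yes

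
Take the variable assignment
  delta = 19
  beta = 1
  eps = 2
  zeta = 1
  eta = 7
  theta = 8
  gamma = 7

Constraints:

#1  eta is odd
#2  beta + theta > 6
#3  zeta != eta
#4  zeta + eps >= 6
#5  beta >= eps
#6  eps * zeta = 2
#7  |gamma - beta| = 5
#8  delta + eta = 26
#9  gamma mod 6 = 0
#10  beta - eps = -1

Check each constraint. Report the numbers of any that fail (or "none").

Constraints 4, 5, 7, 9 do not hold.

#1 eta = 7 is odd — holds.
#2 beta + theta = 1 + 8 = 9; 9 > 6 — holds.
#3 zeta = 1, eta = 7; distinct — holds.
#4 zeta + eps = 1 + 2 = 3; 3 < 6, bound 6 not met — does not hold.
#5 beta = 1, eps = 2; 1 < 2 (want ≥) — does not hold.
#6 eps * zeta = 2 * 1 = 2 — holds.
#7 |7 - 1| = 6, not 5 — does not hold.
#8 delta + eta = 19 + 7 = 26 — holds.
#9 7 mod 6 = 1, not 0 — does not hold.
#10 beta - eps = 1 - 2 = -1 — holds.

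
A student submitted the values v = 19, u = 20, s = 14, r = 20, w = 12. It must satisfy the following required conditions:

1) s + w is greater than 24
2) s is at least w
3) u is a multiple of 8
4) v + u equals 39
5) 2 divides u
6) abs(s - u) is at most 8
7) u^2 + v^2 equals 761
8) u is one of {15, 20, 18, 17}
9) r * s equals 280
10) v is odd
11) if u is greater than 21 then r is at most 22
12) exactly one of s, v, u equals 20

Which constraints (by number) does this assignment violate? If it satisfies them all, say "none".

1) s + w = 14 + 12 = 26; 26 > 24  OK
2) s = 14, w = 12; 14 ≥ 12  OK
3) 20 = 8*2 + 4, so 8 does not divide 20  FAIL
4) v + u = 19 + 20 = 39  OK
5) 20 / 2 = 10, so 2 divides 20  OK
6) abs(14 - 20) = 6; 6 ≤ 8  OK
7) u^2 + v^2 = 20^2 + 19^2 = 400 + 361 = 761  OK
8) u = 20 is in {15, 20, 18, 17}  OK
9) r * s = 20 * 14 = 280  OK
10) v = 19 is odd  OK
11) u = 20, not > 21; antecedent false, conditional vacuously true  OK
12) s=14, v=19, u=20; 1 of them equals 20  OK

Constraint 3 does not hold.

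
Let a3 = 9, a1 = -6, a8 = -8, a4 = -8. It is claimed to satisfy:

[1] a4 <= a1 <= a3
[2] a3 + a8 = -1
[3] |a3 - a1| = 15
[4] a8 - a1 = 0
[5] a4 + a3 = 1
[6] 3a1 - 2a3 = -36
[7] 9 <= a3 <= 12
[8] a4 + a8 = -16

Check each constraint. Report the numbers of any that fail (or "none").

Constraints 2 and 4 do not hold.

[1] values -8 <= -6 <= 9  holds
[2] a3 + a8 = 9 + (-8) = 1, not -1  fails
[3] |9 - (-6)| = 15  holds
[4] a8 - a1 = -8 - (-6) = -2, not 0  fails
[5] a4 + a3 = -8 + 9 = 1  holds
[6] 3a1 - 2a3 = 3(-6) - 2(9) = -36  holds
[7] a3 = 9 lies in [9, 12]  holds
[8] a4 + a8 = -8 + (-8) = -16  holds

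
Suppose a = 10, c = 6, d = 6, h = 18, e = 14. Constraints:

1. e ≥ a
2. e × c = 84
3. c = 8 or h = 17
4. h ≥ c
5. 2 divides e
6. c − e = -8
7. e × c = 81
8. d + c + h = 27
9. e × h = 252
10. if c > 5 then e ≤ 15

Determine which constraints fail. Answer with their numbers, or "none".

Constraints 3, 7, and 8 do not hold.

1. e = 14, a = 10; 14 ≥ 10  OK
2. e × c = 14 × 6 = 84  OK
3. c = 6 ≠ 8 and h = 18 ≠ 17; both disjuncts false  FAIL
4. h = 18, c = 6; 18 ≥ 6  OK
5. 14 / 2 = 7, so 2 divides 14  OK
6. c − e = 6 − 14 = -8  OK
7. e × c = 14 × 6 = 84, not 81  FAIL
8. d + c + h = 6 + 6 + 18 = 30, not 27  FAIL
9. e × h = 14 × 18 = 252  OK
10. c = 6 > 5, so we need e ≤ 15; e = 14 ≤ 15  OK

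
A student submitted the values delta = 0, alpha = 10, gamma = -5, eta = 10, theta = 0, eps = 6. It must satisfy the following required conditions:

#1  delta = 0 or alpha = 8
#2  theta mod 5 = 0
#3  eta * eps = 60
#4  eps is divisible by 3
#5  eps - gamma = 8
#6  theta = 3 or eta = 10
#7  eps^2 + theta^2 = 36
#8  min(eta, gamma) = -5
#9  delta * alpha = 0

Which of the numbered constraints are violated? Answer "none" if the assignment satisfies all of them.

No — constraint 5 is not satisfied.

#1 delta = 0 = 0 (first disjunct) — holds.
#2 0 mod 5 = 0 — holds.
#3 eta * eps = 10 * 6 = 60 — holds.
#4 6 / 3 = 2, so 3 divides 6 — holds.
#5 eps - gamma = 6 - (-5) = 11, not 8 — fails.
#6 theta = 0 ≠ 3, but eta = 10 = 10 (second disjunct) — holds.
#7 eps^2 + theta^2 = 6^2 + 0^2 = 36 + 0 = 36 — holds.
#8 min(10, -5) = -5 — holds.
#9 delta * alpha = 0 * 10 = 0 — holds.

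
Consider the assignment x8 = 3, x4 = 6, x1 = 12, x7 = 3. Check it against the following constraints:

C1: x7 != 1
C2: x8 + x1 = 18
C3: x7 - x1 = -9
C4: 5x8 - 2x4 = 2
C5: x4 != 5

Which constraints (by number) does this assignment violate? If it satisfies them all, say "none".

C1: x7 = 3, and 3 ≠ 1 — holds.
C2: x8 + x1 = 3 + 12 = 15, not 18 — does not hold.
C3: x7 - x1 = 3 - 12 = -9 — holds.
C4: 5x8 - 2x4 = 5(3) - 2(6) = 3, not 2 — does not hold.
C5: x4 = 6, and 6 ≠ 5 — holds.

Violated: 2, 4.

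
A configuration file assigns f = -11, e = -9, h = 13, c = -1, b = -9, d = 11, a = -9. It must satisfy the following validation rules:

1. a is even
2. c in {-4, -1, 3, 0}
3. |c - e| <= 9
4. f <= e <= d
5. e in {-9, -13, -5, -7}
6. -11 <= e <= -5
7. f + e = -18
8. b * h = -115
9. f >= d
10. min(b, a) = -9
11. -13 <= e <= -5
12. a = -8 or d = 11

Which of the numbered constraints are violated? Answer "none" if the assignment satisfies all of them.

1. a = -9 is odd — violated.
2. c = -1 is in {-4, -1, 3, 0} — OK.
3. |-1 - (-9)| = 8; 8 ≤ 9 — OK.
4. values -11 <= -9 <= 11 — OK.
5. e = -9 is in {-9, -13, -5, -7} — OK.
6. e = -9 lies in [-11, -5] — OK.
7. f + e = -11 + (-9) = -20, not -18 — violated.
8. b * h = -9 * 13 = -117, not -115 — violated.
9. f = -11, d = 11; -11 < 11 (want ≥) — violated.
10. min(-9, -9) = -9 — OK.
11. e = -9 lies in [-13, -5] — OK.
12. a = -9 ≠ -8, but d = 11 = 11 (second disjunct) — OK.

The assignment fails constraints 1, 7, 8, and 9.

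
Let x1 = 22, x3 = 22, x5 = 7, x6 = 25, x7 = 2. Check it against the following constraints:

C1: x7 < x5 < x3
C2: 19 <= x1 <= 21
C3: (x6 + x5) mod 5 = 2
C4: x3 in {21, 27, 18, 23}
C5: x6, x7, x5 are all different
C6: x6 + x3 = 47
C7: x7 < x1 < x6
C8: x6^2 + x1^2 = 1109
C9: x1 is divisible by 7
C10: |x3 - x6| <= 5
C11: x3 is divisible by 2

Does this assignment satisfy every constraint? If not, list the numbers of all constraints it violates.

No — constraints 2, 4, and 9 are not satisfied.

C1: values 2 < 7 < 22  yes
C2: x1 = 22 is outside [19, 21]  no
C3: x6 + x5 = 32; 32 mod 5 = 2  yes
C4: x3 = 22 is not in {21, 27, 18, 23}  no
C5: values 25, 2, 7 are pairwise distinct  yes
C6: x6 + x3 = 25 + 22 = 47  yes
C7: values 2 < 22 < 25  yes
C8: x6^2 + x1^2 = 25^2 + 22^2 = 625 + 484 = 1109  yes
C9: 22 = 7*3 + 1, so 7 does not divide 22  no
C10: |22 - 25| = 3; 3 ≤ 5  yes
C11: 22 / 2 = 11, so 2 divides 22  yes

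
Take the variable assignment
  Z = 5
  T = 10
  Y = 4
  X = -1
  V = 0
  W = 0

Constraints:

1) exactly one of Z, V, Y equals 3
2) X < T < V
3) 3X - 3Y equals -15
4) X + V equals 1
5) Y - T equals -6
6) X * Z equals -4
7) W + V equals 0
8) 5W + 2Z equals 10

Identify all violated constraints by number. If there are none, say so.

1) Z=5, V=0, Y=4; 0 of them equal 3, not exactly one  false
2) values -1, 10, 0; T = 10 is not < V = 0  false
3) 3X - 3Y = 3(-1) - 3(4) = -15  true
4) X + V = -1 + 0 = -1, not 1  false
5) Y - T = 4 - 10 = -6  true
6) X * Z = -1 * 5 = -5, not -4  false
7) W + V = 0 + 0 = 0  true
8) 5W + 2Z = 5(0) + 2(5) = 10  true

The assignment fails constraints 1, 2, 4, 6.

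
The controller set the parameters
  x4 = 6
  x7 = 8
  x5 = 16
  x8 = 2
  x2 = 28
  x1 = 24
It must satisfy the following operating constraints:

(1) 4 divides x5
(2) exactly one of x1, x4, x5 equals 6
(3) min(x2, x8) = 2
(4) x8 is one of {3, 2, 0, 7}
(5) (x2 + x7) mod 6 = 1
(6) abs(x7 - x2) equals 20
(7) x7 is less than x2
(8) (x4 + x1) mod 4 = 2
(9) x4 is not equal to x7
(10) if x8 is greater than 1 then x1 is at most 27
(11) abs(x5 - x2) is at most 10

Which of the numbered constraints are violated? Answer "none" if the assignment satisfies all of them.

No — constraints 5 and 11 are not satisfied.

(1) 16 / 4 = 4, so 4 divides 16 — OK.
(2) x1=24, x4=6, x5=16; 1 of them equals 6 — OK.
(3) min(28, 2) = 2 — OK.
(4) x8 = 2 is in {3, 2, 0, 7} — OK.
(5) x2 + x7 = 36; 36 mod 6 = 0, not 1 — violated.
(6) abs(8 - 28) = 20 — OK.
(7) x7 = 8, x2 = 28; 8 < 28 — OK.
(8) x4 + x1 = 30; 30 mod 4 = 2 — OK.
(9) x4 = 6, x7 = 8; distinct — OK.
(10) x8 = 2 > 1, so we need x1 ≤ 27; x1 = 24 ≤ 27 — OK.
(11) abs(16 - 28) = 12; 12 > 10, exceeds bound 10 — violated.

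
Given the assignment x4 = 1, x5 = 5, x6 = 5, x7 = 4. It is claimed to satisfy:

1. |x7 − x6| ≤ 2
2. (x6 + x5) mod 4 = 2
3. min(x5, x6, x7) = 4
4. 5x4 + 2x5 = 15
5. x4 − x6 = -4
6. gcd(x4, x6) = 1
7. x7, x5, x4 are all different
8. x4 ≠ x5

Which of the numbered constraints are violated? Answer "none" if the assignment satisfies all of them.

1. |4 − 5| = 1; 1 ≤ 2  ✔
2. x6 + x5 = 10; 10 mod 4 = 2  ✔
3. min(5, 5, 4) = 4  ✔
4. 5x4 + 2x5 = 5(1) + 2(5) = 15  ✔
5. x4 − x6 = 1 − 5 = -4  ✔
6. gcd(1, 5) = 1  ✔
7. values 4, 5, 1 are pairwise distinct  ✔
8. x4 = 1, x5 = 5; distinct  ✔

The assignment satisfies every constraint.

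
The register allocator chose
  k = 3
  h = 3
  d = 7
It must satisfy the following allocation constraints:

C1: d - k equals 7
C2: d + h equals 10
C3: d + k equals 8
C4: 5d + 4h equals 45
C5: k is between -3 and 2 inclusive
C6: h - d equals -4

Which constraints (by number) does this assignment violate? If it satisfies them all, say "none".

C1: d - k = 7 - 3 = 4, not 7  ✗
C2: d + h = 7 + 3 = 10  ✓
C3: d + k = 7 + 3 = 10, not 8  ✗
C4: 5d + 4h = 5(7) + 4(3) = 47, not 45  ✗
C5: k = 3 is outside [-3, 2]  ✗
C6: h - d = 3 - 7 = -4  ✓

Constraints 1, 3, 4, and 5 are violated.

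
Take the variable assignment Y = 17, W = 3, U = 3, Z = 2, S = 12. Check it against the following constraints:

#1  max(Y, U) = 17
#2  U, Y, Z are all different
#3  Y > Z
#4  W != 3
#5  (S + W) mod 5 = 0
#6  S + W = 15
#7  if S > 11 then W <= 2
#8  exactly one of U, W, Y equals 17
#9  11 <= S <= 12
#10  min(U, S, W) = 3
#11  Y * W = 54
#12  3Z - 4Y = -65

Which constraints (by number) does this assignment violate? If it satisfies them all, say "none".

#1 max(17, 3) = 17 — OK.
#2 values 3, 17, 2 are pairwise distinct — OK.
#3 Y = 17, Z = 2; 17 > 2 — OK.
#4 W = 3, but 3 is required to differ — violated.
#5 S + W = 15; 15 mod 5 = 0 — OK.
#6 S + W = 12 + 3 = 15 — OK.
#7 S = 12 > 11, so we need W ≤ 2; but W = 3 > 2 — violated.
#8 U=3, W=3, Y=17; 1 of them equals 17 — OK.
#9 S = 12 lies in [11, 12] — OK.
#10 min(3, 12, 3) = 3 — OK.
#11 Y * W = 17 * 3 = 51, not 54 — violated.
#12 3Z - 4Y = 3(2) - 4(17) = -62, not -65 — violated.

No — constraints 4, 7, 11, 12 are not satisfied.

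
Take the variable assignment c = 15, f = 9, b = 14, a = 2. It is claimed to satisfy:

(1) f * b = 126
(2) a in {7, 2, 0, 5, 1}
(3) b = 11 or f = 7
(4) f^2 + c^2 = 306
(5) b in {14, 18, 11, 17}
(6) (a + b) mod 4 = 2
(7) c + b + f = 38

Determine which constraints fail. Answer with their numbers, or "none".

(1) f * b = 9 * 14 = 126 — holds.
(2) a = 2 is in {7, 2, 0, 5, 1} — holds.
(3) b = 14 ≠ 11 and f = 9 ≠ 7; both disjuncts false — fails.
(4) f^2 + c^2 = 9^2 + 15^2 = 81 + 225 = 306 — holds.
(5) b = 14 is in {14, 18, 11, 17} — holds.
(6) a + b = 16; 16 mod 4 = 0, not 2 — fails.
(7) c + b + f = 15 + 14 + 9 = 38 — holds.

Constraints 3 and 6 do not hold.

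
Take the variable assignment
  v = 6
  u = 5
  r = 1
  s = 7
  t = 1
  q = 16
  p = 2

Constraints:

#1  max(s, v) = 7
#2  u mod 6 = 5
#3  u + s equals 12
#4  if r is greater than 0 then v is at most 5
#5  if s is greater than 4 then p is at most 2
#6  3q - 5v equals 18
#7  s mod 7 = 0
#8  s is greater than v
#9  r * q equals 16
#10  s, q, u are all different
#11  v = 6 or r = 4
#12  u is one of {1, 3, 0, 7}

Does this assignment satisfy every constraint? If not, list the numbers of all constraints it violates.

No — constraints 4, 12 are not satisfied.

#1 max(7, 6) = 7  yes
#2 5 mod 6 = 5  yes
#3 u + s = 5 + 7 = 12  yes
#4 r = 1 > 0, so we need v ≤ 5; but v = 6 > 5  no
#5 s = 7 > 4, so we need p ≤ 2; p = 2 ≤ 2  yes
#6 3q - 5v = 3(16) - 5(6) = 18  yes
#7 7 mod 7 = 0  yes
#8 s = 7, v = 6; 7 > 6  yes
#9 r * q = 1 * 16 = 16  yes
#10 values 7, 16, 5 are pairwise distinct  yes
#11 v = 6 = 6 (first disjunct)  yes
#12 u = 5 is not in {1, 3, 0, 7}  no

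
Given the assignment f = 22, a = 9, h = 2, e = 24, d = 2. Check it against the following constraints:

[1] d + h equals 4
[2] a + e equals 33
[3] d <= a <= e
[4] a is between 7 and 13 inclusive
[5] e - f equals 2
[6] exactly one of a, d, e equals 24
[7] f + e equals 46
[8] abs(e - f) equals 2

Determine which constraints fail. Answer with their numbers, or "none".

[1] d + h = 2 + 2 = 4  OK
[2] a + e = 9 + 24 = 33  OK
[3] values 2 <= 9 <= 24  OK
[4] a = 9 lies in [7, 13]  OK
[5] e - f = 24 - 22 = 2  OK
[6] a=9, d=2, e=24; 1 of them equals 24  OK
[7] f + e = 22 + 24 = 46  OK
[8] abs(24 - 22) = 2  OK

None — every constraint holds.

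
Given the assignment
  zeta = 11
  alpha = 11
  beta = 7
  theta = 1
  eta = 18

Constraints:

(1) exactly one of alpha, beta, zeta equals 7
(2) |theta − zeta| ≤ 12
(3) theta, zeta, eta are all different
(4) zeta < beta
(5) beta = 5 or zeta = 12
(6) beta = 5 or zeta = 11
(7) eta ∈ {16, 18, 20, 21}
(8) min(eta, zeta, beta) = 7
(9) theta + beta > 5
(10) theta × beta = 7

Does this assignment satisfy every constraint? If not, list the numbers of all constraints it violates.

No — constraints 4 and 5 are not satisfied.

(1) alpha=11, beta=7, zeta=11; 1 of them equals 7 — holds.
(2) |1 − 11| = 10; 10 ≤ 12 — holds.
(3) values 1, 11, 18 are pairwise distinct — holds.
(4) zeta = 11, beta = 7; 11 ≥ 7 (want <) — fails.
(5) beta = 7 ≠ 5 and zeta = 11 ≠ 12; both disjuncts false — fails.
(6) beta = 7 ≠ 5, but zeta = 11 = 11 (second disjunct) — holds.
(7) eta = 18 is in {16, 18, 20, 21} — holds.
(8) min(18, 11, 7) = 7 — holds.
(9) theta + beta = 1 + 7 = 8; 8 > 5 — holds.
(10) theta × beta = 1 × 7 = 7 — holds.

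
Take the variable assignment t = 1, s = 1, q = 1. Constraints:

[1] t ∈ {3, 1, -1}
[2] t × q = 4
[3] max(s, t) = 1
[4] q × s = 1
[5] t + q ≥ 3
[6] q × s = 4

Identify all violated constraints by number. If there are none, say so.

The assignment fails constraints 2, 5, and 6.

[1] t = 1 is in {3, 1, -1}  OK
[2] t × q = 1 × 1 = 1, not 4  FAIL
[3] max(1, 1) = 1  OK
[4] q × s = 1 × 1 = 1  OK
[5] t + q = 1 + 1 = 2; 2 < 3, bound 3 not met  FAIL
[6] q × s = 1 × 1 = 1, not 4  FAIL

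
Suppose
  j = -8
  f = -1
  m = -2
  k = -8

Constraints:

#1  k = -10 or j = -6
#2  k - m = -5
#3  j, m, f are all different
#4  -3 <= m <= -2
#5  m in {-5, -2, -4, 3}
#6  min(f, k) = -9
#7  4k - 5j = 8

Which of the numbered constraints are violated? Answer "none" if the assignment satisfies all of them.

#1 k = -8 ≠ -10 and j = -8 ≠ -6; both disjuncts false — does not hold.
#2 k - m = -8 - (-2) = -6, not -5 — does not hold.
#3 values -8, -2, -1 are pairwise distinct — holds.
#4 m = -2 lies in [-3, -2] — holds.
#5 m = -2 is in {-5, -2, -4, 3} — holds.
#6 min(-1, -8) = -8, not -9 — does not hold.
#7 4k - 5j = 4(-8) - 5(-8) = 8 — holds.

Constraints 1, 2, and 6 are violated.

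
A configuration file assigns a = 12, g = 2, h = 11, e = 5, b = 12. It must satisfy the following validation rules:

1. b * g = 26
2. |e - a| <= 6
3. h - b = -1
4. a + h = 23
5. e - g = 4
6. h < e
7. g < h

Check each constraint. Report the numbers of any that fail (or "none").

Constraints 1, 2, 5, 6 do not hold.

1. b * g = 12 * 2 = 24, not 26 — violated.
2. |5 - 12| = 7; 7 > 6, exceeds bound 6 — violated.
3. h - b = 11 - 12 = -1 — OK.
4. a + h = 12 + 11 = 23 — OK.
5. e - g = 5 - 2 = 3, not 4 — violated.
6. h = 11, e = 5; 11 ≥ 5 (want <) — violated.
7. g = 2, h = 11; 2 < 11 — OK.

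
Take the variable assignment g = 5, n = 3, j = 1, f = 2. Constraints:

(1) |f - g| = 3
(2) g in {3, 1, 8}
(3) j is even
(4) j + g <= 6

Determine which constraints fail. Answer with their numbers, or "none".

(1) |2 - 5| = 3 — holds.
(2) g = 5 is not in {3, 1, 8} — does not hold.
(3) j = 1 is odd — does not hold.
(4) j + g = 1 + 5 = 6; 6 ≤ 6 — holds.

No — constraints 2 and 3 are not satisfied.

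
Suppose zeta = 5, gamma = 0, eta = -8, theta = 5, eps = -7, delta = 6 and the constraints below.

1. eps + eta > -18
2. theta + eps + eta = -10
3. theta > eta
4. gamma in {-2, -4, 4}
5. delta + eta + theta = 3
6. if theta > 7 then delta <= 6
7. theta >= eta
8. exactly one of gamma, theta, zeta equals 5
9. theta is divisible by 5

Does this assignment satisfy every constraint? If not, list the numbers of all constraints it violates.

1. eps + eta = -7 + (-8) = -15; -15 > -18  OK
2. theta + eps + eta = 5 + (-7) + (-8) = -10  OK
3. theta = 5, eta = -8; 5 > -8  OK
4. gamma = 0 is not in {-2, -4, 4}  FAIL
5. delta + eta + theta = 6 + (-8) + 5 = 3  OK
6. theta = 5, not > 7; antecedent false, conditional vacuously true  OK
7. theta = 5, eta = -8; 5 ≥ -8  OK
8. gamma=0, theta=5, zeta=5; 2 of them equal 5, not exactly one  FAIL
9. 5 / 5 = 1, so 5 divides 5  OK

No — constraints 4 and 8 are not satisfied.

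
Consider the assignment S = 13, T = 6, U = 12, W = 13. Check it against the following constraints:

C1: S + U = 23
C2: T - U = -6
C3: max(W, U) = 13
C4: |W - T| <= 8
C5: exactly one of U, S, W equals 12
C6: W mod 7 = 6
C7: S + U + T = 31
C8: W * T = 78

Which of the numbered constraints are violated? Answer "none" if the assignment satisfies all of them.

Violated: 1.

C1: S + U = 13 + 12 = 25, not 23  ✗
C2: T - U = 6 - 12 = -6  ✓
C3: max(13, 12) = 13  ✓
C4: |13 - 6| = 7; 7 ≤ 8  ✓
C5: U=12, S=13, W=13; 1 of them equals 12  ✓
C6: 13 mod 7 = 6  ✓
C7: S + U + T = 13 + 12 + 6 = 31  ✓
C8: W * T = 13 * 6 = 78  ✓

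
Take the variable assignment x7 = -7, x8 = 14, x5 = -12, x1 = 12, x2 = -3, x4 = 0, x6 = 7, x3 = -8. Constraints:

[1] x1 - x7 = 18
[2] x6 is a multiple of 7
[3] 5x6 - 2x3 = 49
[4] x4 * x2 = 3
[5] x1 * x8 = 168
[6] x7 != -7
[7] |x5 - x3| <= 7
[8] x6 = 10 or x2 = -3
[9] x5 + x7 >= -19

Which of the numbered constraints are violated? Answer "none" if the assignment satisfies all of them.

[1] x1 - x7 = 12 - (-7) = 19, not 18  no
[2] 7 / 7 = 1, so 7 divides 7  yes
[3] 5x6 - 2x3 = 5(7) - 2(-8) = 51, not 49  no
[4] x4 * x2 = 0 * (-3) = 0, not 3  no
[5] x1 * x8 = 12 * 14 = 168  yes
[6] x7 = -7, but -7 is required to differ  no
[7] |-12 - (-8)| = 4; 4 ≤ 7  yes
[8] x6 = 7 ≠ 10, but x2 = -3 = -3 (second disjunct)  yes
[9] x5 + x7 = -12 + (-7) = -19; -19 ≥ -19  yes

The assignment fails constraints 1, 3, 4, and 6.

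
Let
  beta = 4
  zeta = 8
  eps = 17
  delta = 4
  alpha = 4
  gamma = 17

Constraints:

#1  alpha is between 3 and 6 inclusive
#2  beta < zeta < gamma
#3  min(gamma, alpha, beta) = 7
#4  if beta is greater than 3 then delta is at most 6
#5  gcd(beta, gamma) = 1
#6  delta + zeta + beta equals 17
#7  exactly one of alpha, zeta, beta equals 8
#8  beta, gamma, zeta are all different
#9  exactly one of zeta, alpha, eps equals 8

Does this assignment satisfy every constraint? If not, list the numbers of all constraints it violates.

Constraints 3, 6 are violated.

#1 alpha = 4 lies in [3, 6] — satisfied.
#2 values 4 < 8 < 17 — satisfied.
#3 min(17, 4, 4) = 4, not 7 — violated.
#4 beta = 4 > 3, so we need delta ≤ 6; delta = 4 ≤ 6 — satisfied.
#5 gcd(4, 17) = 1 — satisfied.
#6 delta + zeta + beta = 4 + 8 + 4 = 16, not 17 — violated.
#7 alpha=4, zeta=8, beta=4; 1 of them equals 8 — satisfied.
#8 values 4, 17, 8 are pairwise distinct — satisfied.
#9 zeta=8, alpha=4, eps=17; 1 of them equals 8 — satisfied.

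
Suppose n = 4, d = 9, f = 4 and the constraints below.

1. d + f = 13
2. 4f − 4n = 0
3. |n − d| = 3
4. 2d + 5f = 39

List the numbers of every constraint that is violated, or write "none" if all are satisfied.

1. d + f = 9 + 4 = 13  holds
2. 4f − 4n = 4(4) − 4(4) = 0  holds
3. |4 − 9| = 5, not 3  fails
4. 2d + 5f = 2(9) + 5(4) = 38, not 39  fails

Violated: 3 and 4.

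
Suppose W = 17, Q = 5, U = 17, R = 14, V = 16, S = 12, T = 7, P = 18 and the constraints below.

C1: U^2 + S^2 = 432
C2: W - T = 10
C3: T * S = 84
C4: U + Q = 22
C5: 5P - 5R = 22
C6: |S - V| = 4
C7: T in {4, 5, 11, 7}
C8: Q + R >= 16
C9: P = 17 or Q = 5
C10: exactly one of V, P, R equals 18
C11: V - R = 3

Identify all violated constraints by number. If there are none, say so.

Constraints 1, 5, 11 are violated.

C1: U^2 + S^2 = 17^2 + 12^2 = 289 + 144 = 433, not 432 — fails.
C2: W - T = 17 - 7 = 10 — holds.
C3: T * S = 7 * 12 = 84 — holds.
C4: U + Q = 17 + 5 = 22 — holds.
C5: 5P - 5R = 5(18) - 5(14) = 20, not 22 — fails.
C6: |12 - 16| = 4 — holds.
C7: T = 7 is in {4, 5, 11, 7} — holds.
C8: Q + R = 5 + 14 = 19; 19 ≥ 16 — holds.
C9: P = 18 ≠ 17, but Q = 5 = 5 (second disjunct) — holds.
C10: V=16, P=18, R=14; 1 of them equals 18 — holds.
C11: V - R = 16 - 14 = 2, not 3 — fails.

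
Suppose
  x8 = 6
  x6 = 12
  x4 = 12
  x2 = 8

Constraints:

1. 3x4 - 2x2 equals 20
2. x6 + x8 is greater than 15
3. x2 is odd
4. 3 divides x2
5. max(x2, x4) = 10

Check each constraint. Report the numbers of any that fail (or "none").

No — constraints 3, 4, and 5 are not satisfied.

1. 3x4 - 2x2 = 3(12) - 2(8) = 20  ✔
2. x6 + x8 = 12 + 6 = 18; 18 > 15  ✔
3. x2 = 8 is even  ✘
4. 8 = 3*2 + 2, so 3 does not divide 8  ✘
5. max(8, 12) = 12, not 10  ✘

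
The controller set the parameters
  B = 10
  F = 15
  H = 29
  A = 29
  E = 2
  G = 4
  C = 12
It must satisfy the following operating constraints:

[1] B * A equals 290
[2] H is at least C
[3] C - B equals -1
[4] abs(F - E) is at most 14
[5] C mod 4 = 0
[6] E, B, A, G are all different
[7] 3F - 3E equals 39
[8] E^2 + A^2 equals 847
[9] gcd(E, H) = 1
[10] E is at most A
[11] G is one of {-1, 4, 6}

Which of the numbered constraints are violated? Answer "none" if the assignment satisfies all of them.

[1] B * A = 10 * 29 = 290 — holds.
[2] H = 29, C = 12; 29 ≥ 12 — holds.
[3] C - B = 12 - 10 = 2, not -1 — does not hold.
[4] abs(15 - 2) = 13; 13 ≤ 14 — holds.
[5] 12 mod 4 = 0 — holds.
[6] values 2, 10, 29, 4 are pairwise distinct — holds.
[7] 3F - 3E = 3(15) - 3(2) = 39 — holds.
[8] E^2 + A^2 = 2^2 + 29^2 = 4 + 841 = 845, not 847 — does not hold.
[9] gcd(2, 29) = 1 — holds.
[10] E = 2, A = 29; 2 ≤ 29 — holds.
[11] G = 4 is in {-1, 4, 6} — holds.

Constraints 3, 8 do not hold.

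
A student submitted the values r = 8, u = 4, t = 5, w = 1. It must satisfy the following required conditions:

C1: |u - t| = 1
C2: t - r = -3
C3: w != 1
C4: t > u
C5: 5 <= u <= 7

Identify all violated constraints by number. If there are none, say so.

C1: |4 - 5| = 1  OK
C2: t - r = 5 - 8 = -3  OK
C3: w = 1, but 1 is required to differ  FAIL
C4: t = 5, u = 4; 5 > 4  OK
C5: u = 4 is outside [5, 7]  FAIL

No — constraints 3 and 5 are not satisfied.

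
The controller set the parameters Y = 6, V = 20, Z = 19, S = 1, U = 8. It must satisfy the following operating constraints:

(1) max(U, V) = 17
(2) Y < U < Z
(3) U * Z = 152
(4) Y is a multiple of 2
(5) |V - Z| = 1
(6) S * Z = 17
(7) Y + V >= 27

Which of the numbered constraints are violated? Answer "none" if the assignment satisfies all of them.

(1) max(8, 20) = 20, not 17 — violated.
(2) values 6 < 8 < 19 — OK.
(3) U * Z = 8 * 19 = 152 — OK.
(4) 6 / 2 = 3, so 2 divides 6 — OK.
(5) |20 - 19| = 1 — OK.
(6) S * Z = 1 * 19 = 19, not 17 — violated.
(7) Y + V = 6 + 20 = 26; 26 < 27, bound 27 not met — violated.

Violated: 1, 6, 7.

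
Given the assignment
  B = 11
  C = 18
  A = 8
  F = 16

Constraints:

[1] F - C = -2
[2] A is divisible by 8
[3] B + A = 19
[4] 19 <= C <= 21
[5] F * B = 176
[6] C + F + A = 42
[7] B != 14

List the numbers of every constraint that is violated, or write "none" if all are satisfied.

Violated: 4.

[1] F - C = 16 - 18 = -2  yes
[2] 8 / 8 = 1, so 8 divides 8  yes
[3] B + A = 11 + 8 = 19  yes
[4] C = 18 is outside [19, 21]  no
[5] F * B = 16 * 11 = 176  yes
[6] C + F + A = 18 + 16 + 8 = 42  yes
[7] B = 11, and 11 ≠ 14  yes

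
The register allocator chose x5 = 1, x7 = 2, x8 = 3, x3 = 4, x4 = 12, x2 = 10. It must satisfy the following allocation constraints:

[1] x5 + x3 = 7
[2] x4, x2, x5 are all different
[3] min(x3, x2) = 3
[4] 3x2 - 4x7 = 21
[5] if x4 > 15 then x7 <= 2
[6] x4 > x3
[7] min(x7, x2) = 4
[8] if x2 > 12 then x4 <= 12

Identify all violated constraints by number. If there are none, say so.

[1] x5 + x3 = 1 + 4 = 5, not 7 — violated.
[2] values 12, 10, 1 are pairwise distinct — OK.
[3] min(4, 10) = 4, not 3 — violated.
[4] 3x2 - 4x7 = 3(10) - 4(2) = 22, not 21 — violated.
[5] x4 = 12, not > 15; antecedent false, conditional vacuously true — OK.
[6] x4 = 12, x3 = 4; 12 > 4 — OK.
[7] min(2, 10) = 2, not 4 — violated.
[8] x2 = 10, not > 12; antecedent false, conditional vacuously true — OK.

The assignment fails constraints 1, 3, 4, 7.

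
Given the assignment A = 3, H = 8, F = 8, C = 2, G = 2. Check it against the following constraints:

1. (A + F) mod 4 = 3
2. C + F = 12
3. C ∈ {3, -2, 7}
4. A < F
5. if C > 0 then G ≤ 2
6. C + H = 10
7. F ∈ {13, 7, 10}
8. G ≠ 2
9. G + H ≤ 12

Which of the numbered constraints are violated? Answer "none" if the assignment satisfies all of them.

Constraints 2, 3, 7, and 8 are violated.

1. A + F = 11; 11 mod 4 = 3  ✓
2. C + F = 2 + 8 = 10, not 12  ✗
3. C = 2 is not in {3, -2, 7}  ✗
4. A = 3, F = 8; 3 < 8  ✓
5. C = 2 > 0, so we need G ≤ 2; G = 2 ≤ 2  ✓
6. C + H = 2 + 8 = 10  ✓
7. F = 8 is not in {13, 7, 10}  ✗
8. G = 2, but 2 is required to differ  ✗
9. G + H = 2 + 8 = 10; 10 ≤ 12  ✓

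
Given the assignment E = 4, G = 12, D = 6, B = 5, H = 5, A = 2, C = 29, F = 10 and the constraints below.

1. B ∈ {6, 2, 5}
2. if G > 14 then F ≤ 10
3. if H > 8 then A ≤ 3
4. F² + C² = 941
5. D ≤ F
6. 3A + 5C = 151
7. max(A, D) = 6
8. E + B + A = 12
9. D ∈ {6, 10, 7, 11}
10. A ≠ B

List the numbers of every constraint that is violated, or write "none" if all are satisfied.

1. B = 5 is in {6, 2, 5} — holds.
2. G = 12, not > 14; antecedent false, conditional vacuously true — holds.
3. H = 5, not > 8; antecedent false, conditional vacuously true — holds.
4. F² + C² = 10² + 29² = 100 + 841 = 941 — holds.
5. D = 6, F = 10; 6 ≤ 10 — holds.
6. 3A + 5C = 3(2) + 5(29) = 151 — holds.
7. max(2, 6) = 6 — holds.
8. E + B + A = 4 + 5 + 2 = 11, not 12 — fails.
9. D = 6 is in {6, 10, 7, 11} — holds.
10. A = 2, B = 5; distinct — holds.

Constraint 8 is violated.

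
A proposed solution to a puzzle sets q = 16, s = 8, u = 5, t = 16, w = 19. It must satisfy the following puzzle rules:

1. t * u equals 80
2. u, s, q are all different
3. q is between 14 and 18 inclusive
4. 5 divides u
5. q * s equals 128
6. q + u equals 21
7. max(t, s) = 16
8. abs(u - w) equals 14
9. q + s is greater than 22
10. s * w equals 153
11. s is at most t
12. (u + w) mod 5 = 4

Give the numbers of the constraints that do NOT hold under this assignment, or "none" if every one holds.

Violated: 10.

1. t * u = 16 * 5 = 80 — holds.
2. values 5, 8, 16 are pairwise distinct — holds.
3. q = 16 lies in [14, 18] — holds.
4. 5 / 5 = 1, so 5 divides 5 — holds.
5. q * s = 16 * 8 = 128 — holds.
6. q + u = 16 + 5 = 21 — holds.
7. max(16, 8) = 16 — holds.
8. abs(5 - 19) = 14 — holds.
9. q + s = 16 + 8 = 24; 24 > 22 — holds.
10. s * w = 8 * 19 = 152, not 153 — fails.
11. s = 8, t = 16; 8 ≤ 16 — holds.
12. u + w = 24; 24 mod 5 = 4 — holds.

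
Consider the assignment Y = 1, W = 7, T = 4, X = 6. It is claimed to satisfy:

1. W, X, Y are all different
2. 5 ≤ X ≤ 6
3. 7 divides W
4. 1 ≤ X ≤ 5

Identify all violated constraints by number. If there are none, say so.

1. values 7, 6, 1 are pairwise distinct  ✓
2. X = 6 lies in [5, 6]  ✓
3. 7 / 7 = 1, so 7 divides 7  ✓
4. X = 6 is outside [1, 5]  ✗

No — constraint 4 is not satisfied.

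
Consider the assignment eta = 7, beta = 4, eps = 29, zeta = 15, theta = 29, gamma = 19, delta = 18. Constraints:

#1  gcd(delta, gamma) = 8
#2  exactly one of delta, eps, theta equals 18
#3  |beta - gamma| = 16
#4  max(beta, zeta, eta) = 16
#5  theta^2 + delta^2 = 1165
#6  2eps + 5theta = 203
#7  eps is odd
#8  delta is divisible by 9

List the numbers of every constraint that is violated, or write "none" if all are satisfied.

Constraints 1, 3, and 4 do not hold.

#1 gcd(18, 19) = 1, not 8 — fails.
#2 delta=18, eps=29, theta=29; 1 of them equals 18 — holds.
#3 |4 - 19| = 15, not 16 — fails.
#4 max(4, 15, 7) = 15, not 16 — fails.
#5 theta^2 + delta^2 = 29^2 + 18^2 = 841 + 324 = 1165 — holds.
#6 2eps + 5theta = 2(29) + 5(29) = 203 — holds.
#7 eps = 29 is odd — holds.
#8 18 / 9 = 2, so 9 divides 18 — holds.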